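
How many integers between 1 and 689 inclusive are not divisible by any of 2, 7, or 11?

269

By inclusion–exclusion:
⌊689/2⌋ + ⌊689/7⌋ + ⌊689/11⌋ − ⌊689/14⌋ − ⌊689/22⌋ − ⌊689/77⌋ + ⌊689/154⌋ = 344 + 98 + 62 − 49 − 31 − 8 + 4 = 420
689 − 420 = 269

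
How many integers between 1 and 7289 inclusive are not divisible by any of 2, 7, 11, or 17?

2673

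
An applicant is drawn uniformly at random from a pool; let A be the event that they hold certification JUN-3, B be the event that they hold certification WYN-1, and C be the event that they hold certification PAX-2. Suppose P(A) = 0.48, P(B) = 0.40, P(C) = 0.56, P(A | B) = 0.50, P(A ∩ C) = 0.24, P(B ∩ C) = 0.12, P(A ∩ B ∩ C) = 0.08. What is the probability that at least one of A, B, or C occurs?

P(A ∩ B) = P(B)·P(A|B) = 0.40 × 0.50 = 0.20
Inclusion–exclusion gives
P(A ∪ B ∪ C) = 0.48 + 0.40 + 0.56 − 0.20 − 0.24 − 0.12 + 0.08 = 0.96

0.96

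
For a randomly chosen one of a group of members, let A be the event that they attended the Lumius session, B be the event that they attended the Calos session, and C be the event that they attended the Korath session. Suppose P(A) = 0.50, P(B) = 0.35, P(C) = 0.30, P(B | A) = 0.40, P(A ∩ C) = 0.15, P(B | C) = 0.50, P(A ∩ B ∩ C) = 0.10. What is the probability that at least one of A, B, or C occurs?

0.75

P(A ∩ B) = P(A)·P(B|A) = 0.50 × 0.40 = 0.20
P(B ∩ C) = P(C)·P(B|C) = 0.30 × 0.50 = 0.15
P(A ∪ B ∪ C) = 0.50 + 0.35 + 0.30 − 0.20 − 0.15 − 0.15 + 0.10 = 0.75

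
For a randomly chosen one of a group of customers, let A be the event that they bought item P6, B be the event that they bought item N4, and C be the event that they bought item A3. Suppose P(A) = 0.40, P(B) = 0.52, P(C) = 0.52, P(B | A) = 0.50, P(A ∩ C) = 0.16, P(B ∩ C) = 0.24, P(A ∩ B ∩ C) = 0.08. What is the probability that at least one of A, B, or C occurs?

0.92

P(A ∩ B) = P(A)·P(B|A) = 0.40 × 0.50 = 0.20
Apply inclusion-exclusion:
P(A ∪ B ∪ C) = 0.40 + 0.52 + 0.52 − 0.20 − 0.16 − 0.24 + 0.08 = 0.92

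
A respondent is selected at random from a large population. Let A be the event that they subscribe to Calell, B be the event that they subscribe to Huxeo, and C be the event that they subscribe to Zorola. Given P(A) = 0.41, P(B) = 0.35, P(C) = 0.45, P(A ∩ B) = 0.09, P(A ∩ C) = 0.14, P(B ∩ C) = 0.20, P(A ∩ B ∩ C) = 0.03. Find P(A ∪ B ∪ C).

By inclusion-exclusion,
P(A ∪ B ∪ C) = 0.41 + 0.35 + 0.45 − 0.09 − 0.14 − 0.20 + 0.03 = 0.81

0.81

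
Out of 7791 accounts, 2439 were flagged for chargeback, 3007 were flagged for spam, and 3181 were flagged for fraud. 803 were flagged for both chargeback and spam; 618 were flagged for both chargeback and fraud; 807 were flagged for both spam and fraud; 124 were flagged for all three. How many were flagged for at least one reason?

6523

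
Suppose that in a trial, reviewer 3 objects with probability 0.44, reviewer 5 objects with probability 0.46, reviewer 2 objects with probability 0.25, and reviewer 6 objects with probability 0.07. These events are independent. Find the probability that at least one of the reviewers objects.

0.789076

P(none) = (1 − 0.44) × (1 − 0.46) × (1 − 0.25) × (1 − 0.07) = 0.56 × 0.54 × 0.75 × 0.93 = 0.210924
P(at least one) = 1 − 0.210924 = 0.789076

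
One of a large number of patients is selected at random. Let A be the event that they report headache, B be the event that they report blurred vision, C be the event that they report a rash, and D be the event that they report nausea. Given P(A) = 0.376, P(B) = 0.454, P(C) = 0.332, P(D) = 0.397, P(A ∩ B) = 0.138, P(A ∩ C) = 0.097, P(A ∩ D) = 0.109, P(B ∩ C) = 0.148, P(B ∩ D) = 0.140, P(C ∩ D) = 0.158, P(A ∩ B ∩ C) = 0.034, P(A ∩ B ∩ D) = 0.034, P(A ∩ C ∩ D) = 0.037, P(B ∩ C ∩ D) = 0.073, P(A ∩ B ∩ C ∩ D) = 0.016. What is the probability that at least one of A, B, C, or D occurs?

0.931

Apply inclusion-exclusion:
P(A ∪ B ∪ C ∪ D) = 0.376 + 0.454 + 0.332 + 0.397 − 0.138 − 0.097 − 0.109 − 0.148 − 0.140 − 0.158 + 0.034 + 0.034 + 0.037 + 0.073 − 0.016 = 0.931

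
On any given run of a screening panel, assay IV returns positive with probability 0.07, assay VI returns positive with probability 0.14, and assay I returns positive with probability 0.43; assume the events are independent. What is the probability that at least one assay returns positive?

P(none) = (1 − 0.07) × (1 − 0.14) × (1 − 0.43) = 0.93 × 0.86 × 0.57 = 0.455886
P(at least one) = 1 − 0.455886 = 0.544114

0.544114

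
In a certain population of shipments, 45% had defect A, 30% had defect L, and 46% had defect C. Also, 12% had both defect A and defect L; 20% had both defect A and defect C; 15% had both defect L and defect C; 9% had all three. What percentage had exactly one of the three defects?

P(exactly one) = 45 + 30 + 46 − 2·12 − 2·20 − 2·15 + 3·9 = 54%

54%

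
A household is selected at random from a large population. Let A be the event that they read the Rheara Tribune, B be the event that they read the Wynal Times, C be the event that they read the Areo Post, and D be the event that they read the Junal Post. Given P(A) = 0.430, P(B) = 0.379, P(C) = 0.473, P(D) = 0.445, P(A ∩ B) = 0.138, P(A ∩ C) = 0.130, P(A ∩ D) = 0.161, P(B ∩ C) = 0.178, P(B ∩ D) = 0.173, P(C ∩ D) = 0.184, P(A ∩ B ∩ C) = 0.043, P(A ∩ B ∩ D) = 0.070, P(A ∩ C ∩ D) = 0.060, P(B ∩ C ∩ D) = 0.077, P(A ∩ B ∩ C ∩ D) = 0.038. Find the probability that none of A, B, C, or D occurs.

P(A ∪ B ∪ C ∪ D) = 0.430 + 0.379 + 0.473 + 0.445 − 0.138 − 0.130 − 0.161 − 0.178 − 0.173 − 0.184 + 0.043 + 0.070 + 0.060 + 0.077 − 0.038 = 0.975
P(none) = 1 − 0.975 = 0.025

0.025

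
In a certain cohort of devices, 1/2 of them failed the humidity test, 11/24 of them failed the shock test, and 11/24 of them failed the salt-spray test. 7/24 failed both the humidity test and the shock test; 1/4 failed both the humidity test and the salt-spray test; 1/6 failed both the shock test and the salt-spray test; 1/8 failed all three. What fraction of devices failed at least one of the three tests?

5/6

Using inclusion–exclusion:
P(at least one) = 1/2 + 11/24 + 11/24 − 7/24 − 1/4 − 1/6 + 1/8 = 5/6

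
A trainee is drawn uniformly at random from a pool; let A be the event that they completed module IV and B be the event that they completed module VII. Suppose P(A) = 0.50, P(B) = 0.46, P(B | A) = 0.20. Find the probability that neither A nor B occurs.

P(A ∩ B) = P(A)·P(B|A) = 0.50 × 0.20 = 0.10
P(A ∪ B) = 0.50 + 0.46 − 0.10 = 0.86
P(none) = 1 − 0.86 = 0.14

0.14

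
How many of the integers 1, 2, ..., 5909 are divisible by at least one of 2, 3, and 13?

⌊5909/2⌋ + ⌊5909/3⌋ + ⌊5909/13⌋ − ⌊5909/6⌋ − ⌊5909/26⌋ − ⌊5909/39⌋ + ⌊5909/78⌋ = 2954 + 1969 + 454 − 984 − 227 − 151 + 75 = 4090

4090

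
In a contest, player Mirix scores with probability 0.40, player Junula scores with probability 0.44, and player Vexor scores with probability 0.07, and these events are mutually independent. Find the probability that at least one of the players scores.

0.68752

P(none) = (1 − 0.40) × (1 − 0.44) × (1 − 0.07) = 0.60 × 0.56 × 0.93 = 0.31248
P(at least one) = 1 − 0.31248 = 0.68752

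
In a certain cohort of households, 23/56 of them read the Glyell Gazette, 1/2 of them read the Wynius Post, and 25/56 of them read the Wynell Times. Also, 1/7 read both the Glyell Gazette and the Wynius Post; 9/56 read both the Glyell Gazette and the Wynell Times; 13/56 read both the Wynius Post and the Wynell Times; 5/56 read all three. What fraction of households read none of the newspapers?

Apply inclusion-exclusion:
P(union) = 23/56 + 1/2 + 25/56 − 1/7 − 9/56 − 13/56 + 5/56 = 51/56
P(none) = 1 − 51/56 = 5/56

5/56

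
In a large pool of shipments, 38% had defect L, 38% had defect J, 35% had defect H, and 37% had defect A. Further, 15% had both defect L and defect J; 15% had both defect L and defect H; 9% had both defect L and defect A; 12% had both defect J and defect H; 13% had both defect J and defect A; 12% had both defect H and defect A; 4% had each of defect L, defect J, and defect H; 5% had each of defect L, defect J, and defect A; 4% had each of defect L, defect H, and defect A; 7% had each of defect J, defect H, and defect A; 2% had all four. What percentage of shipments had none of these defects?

P(≥1) = 38 + 38 + 35 + 37 − 15 − 15 − 9 − 12 − 13 − 12 + 4 + 5 + 4 + 7 − 2 = 90%
P(none) = 100% − 90% = 10%

10%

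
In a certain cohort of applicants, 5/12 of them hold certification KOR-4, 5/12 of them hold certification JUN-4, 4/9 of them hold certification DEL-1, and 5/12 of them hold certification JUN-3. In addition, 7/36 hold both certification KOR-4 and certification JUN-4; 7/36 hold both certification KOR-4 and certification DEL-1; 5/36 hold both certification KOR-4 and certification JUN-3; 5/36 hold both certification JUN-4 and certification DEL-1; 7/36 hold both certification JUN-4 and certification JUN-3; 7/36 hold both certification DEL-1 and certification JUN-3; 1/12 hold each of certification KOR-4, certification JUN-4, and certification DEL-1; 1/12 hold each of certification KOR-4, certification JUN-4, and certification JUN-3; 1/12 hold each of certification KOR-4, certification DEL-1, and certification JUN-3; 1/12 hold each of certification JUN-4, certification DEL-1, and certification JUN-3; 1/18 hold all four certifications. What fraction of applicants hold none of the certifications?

1/12

Apply inclusion-exclusion:
P(union) = 5/12 + 5/12 + 4/9 + 5/12 − 7/36 − 7/36 − 5/36 − 5/36 − 7/36 − 7/36 + 1/12 + 1/12 + 1/12 + 1/12 − 1/18 = 11/12
P(none) = 1 − 11/12 = 1/12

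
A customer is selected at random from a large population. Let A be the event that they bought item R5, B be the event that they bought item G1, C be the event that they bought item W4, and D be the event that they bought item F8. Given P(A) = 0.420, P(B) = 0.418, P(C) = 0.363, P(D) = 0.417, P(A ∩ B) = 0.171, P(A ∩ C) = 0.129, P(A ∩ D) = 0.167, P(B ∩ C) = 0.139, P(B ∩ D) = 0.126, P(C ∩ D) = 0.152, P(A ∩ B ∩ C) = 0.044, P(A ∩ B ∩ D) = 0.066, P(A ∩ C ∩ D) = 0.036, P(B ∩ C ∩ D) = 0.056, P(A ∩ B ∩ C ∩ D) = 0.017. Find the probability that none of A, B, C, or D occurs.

0.081

Inclusion–exclusion gives
P(A ∪ B ∪ C ∪ D) = 0.420 + 0.418 + 0.363 + 0.417 − 0.171 − 0.129 − 0.167 − 0.139 − 0.126 − 0.152 + 0.044 + 0.066 + 0.036 + 0.056 − 0.017 = 0.919
P(none) = 1 − 0.919 = 0.081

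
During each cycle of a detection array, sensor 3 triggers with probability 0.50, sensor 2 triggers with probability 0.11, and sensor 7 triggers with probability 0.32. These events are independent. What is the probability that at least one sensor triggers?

P(none) = (1 − 0.50) × (1 − 0.11) × (1 − 0.32) = 0.50 × 0.89 × 0.68 = 0.3026
P(at least one) = 1 − 0.3026 = 0.6974

0.6974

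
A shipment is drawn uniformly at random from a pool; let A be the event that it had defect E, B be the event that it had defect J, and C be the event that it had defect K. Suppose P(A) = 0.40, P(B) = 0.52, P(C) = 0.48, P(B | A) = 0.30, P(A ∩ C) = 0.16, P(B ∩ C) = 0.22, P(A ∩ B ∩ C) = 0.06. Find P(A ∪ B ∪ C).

0.96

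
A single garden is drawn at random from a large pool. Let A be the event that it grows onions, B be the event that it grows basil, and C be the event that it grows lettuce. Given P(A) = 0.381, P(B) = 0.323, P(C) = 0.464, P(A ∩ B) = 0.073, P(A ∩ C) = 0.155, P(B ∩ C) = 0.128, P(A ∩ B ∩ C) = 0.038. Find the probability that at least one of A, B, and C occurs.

By inclusion–exclusion:
P(A ∪ B ∪ C) = 0.381 + 0.323 + 0.464 − 0.073 − 0.155 − 0.128 + 0.038 = 0.850

0.850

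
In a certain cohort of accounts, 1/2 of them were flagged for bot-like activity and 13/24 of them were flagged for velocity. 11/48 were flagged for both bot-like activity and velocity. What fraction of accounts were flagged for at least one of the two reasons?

13/16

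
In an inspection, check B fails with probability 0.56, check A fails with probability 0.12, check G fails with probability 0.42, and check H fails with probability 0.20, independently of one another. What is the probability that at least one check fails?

P(none) = (1 − 0.56) × (1 − 0.12) × (1 − 0.42) × (1 − 0.20) = 0.44 × 0.88 × 0.58 × 0.80 = 0.1796608
P(at least one) = 1 − 0.1796608 = 0.8203392

0.8203392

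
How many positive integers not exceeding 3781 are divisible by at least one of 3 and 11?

⌊3781/3⌋ + ⌊3781/11⌋ − ⌊3781/33⌋ = 1260 + 343 − 114 = 1489

1489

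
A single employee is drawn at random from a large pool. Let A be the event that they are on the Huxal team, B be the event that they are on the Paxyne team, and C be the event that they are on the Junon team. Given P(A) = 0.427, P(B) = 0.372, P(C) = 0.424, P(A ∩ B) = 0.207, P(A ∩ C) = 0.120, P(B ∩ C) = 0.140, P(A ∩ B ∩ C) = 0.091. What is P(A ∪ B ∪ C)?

0.847

Using inclusion–exclusion:
P(A ∪ B ∪ C) = 0.427 + 0.372 + 0.424 − 0.207 − 0.120 − 0.140 + 0.091 = 0.847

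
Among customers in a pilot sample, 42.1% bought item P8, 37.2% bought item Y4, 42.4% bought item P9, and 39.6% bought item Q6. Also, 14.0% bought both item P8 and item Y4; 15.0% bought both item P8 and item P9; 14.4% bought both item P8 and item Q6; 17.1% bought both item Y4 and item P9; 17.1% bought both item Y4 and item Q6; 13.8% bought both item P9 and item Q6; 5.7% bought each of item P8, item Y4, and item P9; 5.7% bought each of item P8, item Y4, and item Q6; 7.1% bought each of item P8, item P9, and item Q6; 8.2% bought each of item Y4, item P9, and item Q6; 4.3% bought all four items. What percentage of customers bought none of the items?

7.7%

Inclusion–exclusion gives
P(union) = 42.1 + 37.2 + 42.4 + 39.6 − 14.0 − 15.0 − 14.4 − 17.1 − 17.1 − 13.8 + 5.7 + 5.7 + 7.1 + 8.2 − 4.3 = 92.3%
P(none) = 100% − 92.3% = 7.7%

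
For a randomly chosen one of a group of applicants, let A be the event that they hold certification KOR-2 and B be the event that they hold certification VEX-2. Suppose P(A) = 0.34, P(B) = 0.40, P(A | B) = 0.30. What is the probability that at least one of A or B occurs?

0.62

P(A ∩ B) = P(B)·P(A|B) = 0.40 × 0.30 = 0.12
P(A ∪ B) = 0.34 + 0.40 − 0.12 = 0.62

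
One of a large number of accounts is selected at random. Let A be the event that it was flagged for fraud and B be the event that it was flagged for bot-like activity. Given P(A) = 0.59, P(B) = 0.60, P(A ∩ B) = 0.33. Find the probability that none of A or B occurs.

Inclusion–exclusion gives
P(A ∪ B) = 0.59 + 0.60 − 0.33 = 0.86
P(none) = 1 − 0.86 = 0.14

0.14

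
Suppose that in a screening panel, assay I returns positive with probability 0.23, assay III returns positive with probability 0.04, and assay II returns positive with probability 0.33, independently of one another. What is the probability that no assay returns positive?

P(none) = (1 − 0.23) × (1 − 0.04) × (1 − 0.33) = 0.77 × 0.96 × 0.67 = 0.495264

0.495264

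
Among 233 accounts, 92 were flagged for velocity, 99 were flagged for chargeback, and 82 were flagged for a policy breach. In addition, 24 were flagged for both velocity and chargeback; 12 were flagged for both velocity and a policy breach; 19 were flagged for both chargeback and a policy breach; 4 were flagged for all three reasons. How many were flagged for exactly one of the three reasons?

175

Using the inclusion–exclusion count for exactly one event:
N(exactly one) = 92 + 99 + 82 − 2·24 − 2·12 − 2·19 + 3·4 = 175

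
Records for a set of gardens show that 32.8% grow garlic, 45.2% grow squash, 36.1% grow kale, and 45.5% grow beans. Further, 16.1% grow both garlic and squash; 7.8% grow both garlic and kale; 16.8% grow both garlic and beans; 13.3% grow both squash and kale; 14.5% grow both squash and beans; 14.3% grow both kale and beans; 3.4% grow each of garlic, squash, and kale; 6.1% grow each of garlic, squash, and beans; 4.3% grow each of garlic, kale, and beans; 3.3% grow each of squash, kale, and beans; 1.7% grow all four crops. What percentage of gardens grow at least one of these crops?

92.2%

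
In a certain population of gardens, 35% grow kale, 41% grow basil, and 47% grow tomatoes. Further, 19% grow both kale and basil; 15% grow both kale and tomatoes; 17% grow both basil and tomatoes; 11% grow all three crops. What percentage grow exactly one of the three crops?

P(exactly one) = 35 + 41 + 47 − 2·19 − 2·15 − 2·17 + 3·11 = 54%

54%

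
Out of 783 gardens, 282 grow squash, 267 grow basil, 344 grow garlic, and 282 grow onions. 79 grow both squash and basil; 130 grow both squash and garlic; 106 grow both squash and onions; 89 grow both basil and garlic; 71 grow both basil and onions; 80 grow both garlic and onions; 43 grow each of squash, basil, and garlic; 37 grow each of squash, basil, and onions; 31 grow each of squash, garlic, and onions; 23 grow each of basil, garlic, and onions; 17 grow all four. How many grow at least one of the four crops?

737

By inclusion-exclusion,
N(≥1) = 282 + 267 + 344 + 282 − 79 − 130 − 106 − 89 − 71 − 80 + 43 + 37 + 31 + 23 − 17 = 737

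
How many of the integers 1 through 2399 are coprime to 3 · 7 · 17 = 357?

1292

Using inclusion–exclusion:
floor(2399/3) + floor(2399/7) + floor(2399/17) − floor(2399/21) − floor(2399/51) − floor(2399/119) + floor(2399/357) = 799 + 342 + 141 − 114 − 47 − 20 + 6 = 1107
2399 − 1107 = 1292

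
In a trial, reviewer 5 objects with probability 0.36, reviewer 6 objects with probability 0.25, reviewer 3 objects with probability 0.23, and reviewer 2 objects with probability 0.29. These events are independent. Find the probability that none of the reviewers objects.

0.262416

P(none) = (1 − 0.36) × (1 − 0.25) × (1 − 0.23) × (1 − 0.29) = 0.64 × 0.75 × 0.77 × 0.71 = 0.262416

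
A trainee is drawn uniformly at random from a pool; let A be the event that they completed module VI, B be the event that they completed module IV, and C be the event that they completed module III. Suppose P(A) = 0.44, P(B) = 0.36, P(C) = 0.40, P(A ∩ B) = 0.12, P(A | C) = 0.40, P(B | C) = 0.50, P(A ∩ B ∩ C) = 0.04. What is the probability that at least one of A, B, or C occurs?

0.76

P(A ∩ C) = P(C)·P(A|C) = 0.40 × 0.40 = 0.16
P(B ∩ C) = P(C)·P(B|C) = 0.40 × 0.50 = 0.20
Using inclusion–exclusion:
P(A ∪ B ∪ C) = 0.44 + 0.36 + 0.40 − 0.12 − 0.16 − 0.20 + 0.04 = 0.76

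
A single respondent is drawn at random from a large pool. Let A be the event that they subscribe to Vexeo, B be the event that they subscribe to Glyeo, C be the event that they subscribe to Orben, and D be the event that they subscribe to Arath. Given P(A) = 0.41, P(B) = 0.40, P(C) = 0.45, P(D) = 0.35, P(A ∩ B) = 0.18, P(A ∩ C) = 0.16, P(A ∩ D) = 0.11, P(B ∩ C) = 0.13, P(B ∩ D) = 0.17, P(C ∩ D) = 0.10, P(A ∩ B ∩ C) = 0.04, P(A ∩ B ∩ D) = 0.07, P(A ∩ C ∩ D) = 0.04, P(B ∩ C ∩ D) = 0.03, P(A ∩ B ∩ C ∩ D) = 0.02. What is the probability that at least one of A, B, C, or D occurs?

P(A ∪ B ∪ C ∪ D) = 0.41 + 0.40 + 0.45 + 0.35 − 0.18 − 0.16 − 0.11 − 0.13 − 0.17 − 0.10 + 0.04 + 0.07 + 0.04 + 0.03 − 0.02 = 0.92

0.92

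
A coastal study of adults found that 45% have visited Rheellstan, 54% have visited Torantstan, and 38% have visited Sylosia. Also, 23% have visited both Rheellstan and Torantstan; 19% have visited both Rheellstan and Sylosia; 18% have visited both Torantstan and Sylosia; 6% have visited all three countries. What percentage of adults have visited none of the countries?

P(≥1) = 45 + 54 + 38 − 23 − 19 − 18 + 6 = 83%
P(none) = 100% − 83% = 17%

17%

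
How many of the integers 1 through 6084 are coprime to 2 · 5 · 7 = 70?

2086

By inclusion-exclusion,
3042 + 1216 + 869 − 608 − 434 − 173 + 86 = 3998
6084 − 3998 = 2086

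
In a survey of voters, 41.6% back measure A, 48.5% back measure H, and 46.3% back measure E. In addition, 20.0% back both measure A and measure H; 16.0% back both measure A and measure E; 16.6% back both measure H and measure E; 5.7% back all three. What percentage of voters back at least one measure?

P(union) = 41.6 + 48.5 + 46.3 − 20.0 − 16.0 − 16.6 + 5.7 = 89.5%

89.5%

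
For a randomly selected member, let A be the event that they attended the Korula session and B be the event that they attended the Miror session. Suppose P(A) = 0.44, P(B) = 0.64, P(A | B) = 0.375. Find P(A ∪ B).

P(A ∩ B) = P(B)·P(A|B) = 0.64 × 0.375 = 0.24
P(A ∪ B) = 0.44 + 0.64 − 0.24 = 0.84

0.84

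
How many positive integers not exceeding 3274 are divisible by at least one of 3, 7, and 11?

1573

⌊3274/3⌋ + ⌊3274/7⌋ + ⌊3274/11⌋ − ⌊3274/21⌋ − ⌊3274/33⌋ − ⌊3274/77⌋ + ⌊3274/231⌋ = 1091 + 467 + 297 − 155 − 99 − 42 + 14 = 1573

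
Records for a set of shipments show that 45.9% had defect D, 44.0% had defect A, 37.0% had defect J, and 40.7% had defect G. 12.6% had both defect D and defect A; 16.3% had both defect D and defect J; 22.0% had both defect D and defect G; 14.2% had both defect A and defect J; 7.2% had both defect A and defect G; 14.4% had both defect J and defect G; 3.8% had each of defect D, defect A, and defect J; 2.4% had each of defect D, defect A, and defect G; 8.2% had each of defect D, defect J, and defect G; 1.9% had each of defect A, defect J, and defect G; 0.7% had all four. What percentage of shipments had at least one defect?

96.5%

Using inclusion–exclusion:
P(union) = 45.9 + 44.0 + 37.0 + 40.7 − 12.6 − 16.3 − 22.0 − 14.2 − 7.2 − 14.4 + 3.8 + 2.4 + 8.2 + 1.9 − 0.7 = 96.5%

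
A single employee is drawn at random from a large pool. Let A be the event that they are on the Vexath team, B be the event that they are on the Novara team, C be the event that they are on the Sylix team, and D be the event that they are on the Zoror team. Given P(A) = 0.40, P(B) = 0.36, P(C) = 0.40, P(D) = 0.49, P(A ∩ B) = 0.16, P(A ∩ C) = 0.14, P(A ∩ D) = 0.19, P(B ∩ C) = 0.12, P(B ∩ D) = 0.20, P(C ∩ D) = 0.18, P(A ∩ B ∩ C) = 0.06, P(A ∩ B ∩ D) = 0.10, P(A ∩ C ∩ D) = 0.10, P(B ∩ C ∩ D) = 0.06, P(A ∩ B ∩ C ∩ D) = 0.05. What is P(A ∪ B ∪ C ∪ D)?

Inclusion–exclusion gives
P(A ∪ B ∪ C ∪ D) = 0.40 + 0.36 + 0.40 + 0.49 − 0.16 − 0.14 − 0.19 − 0.12 − 0.20 − 0.18 + 0.06 + 0.10 + 0.10 + 0.06 − 0.05 = 0.93

0.93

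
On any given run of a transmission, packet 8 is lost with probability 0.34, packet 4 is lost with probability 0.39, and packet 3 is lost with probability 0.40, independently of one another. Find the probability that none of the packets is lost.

Independence gives P(none) = ∏(1 − pᵢ).
P(none) = (1 − 0.34) × (1 − 0.39) × (1 − 0.40) = 0.66 × 0.61 × 0.60 = 0.24156

0.24156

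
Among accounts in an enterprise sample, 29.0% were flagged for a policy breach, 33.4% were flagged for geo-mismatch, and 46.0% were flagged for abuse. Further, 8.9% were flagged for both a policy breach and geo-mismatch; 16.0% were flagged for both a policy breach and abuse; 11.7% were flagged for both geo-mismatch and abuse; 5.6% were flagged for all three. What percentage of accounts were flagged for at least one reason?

77.4%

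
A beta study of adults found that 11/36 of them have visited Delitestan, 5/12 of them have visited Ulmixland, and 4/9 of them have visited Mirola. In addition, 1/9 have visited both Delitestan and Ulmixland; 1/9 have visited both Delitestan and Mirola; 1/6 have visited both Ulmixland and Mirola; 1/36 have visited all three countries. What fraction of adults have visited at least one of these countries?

29/36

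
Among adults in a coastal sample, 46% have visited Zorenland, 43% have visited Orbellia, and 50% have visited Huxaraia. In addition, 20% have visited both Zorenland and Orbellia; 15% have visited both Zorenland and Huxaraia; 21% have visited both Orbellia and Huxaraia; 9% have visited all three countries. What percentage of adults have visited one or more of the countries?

By inclusion–exclusion:
P(≥1) = 46 + 43 + 50 − 20 − 15 − 21 + 9 = 92%

92%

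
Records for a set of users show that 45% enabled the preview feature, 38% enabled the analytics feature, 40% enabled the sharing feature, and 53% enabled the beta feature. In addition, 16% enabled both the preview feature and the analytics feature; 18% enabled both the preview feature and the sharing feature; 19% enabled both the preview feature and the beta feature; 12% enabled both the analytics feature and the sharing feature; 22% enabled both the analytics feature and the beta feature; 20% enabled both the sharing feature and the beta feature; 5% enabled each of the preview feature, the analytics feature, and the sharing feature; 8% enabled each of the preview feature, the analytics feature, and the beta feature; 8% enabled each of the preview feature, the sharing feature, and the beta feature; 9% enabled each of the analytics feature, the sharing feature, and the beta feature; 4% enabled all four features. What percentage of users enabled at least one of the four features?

95%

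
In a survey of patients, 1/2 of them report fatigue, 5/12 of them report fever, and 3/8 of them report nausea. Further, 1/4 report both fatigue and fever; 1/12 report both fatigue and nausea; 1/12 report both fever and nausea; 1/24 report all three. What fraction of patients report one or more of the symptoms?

11/12

P(at least one) = 1/2 + 5/12 + 3/8 − 1/4 − 1/12 − 1/12 + 1/24 = 11/12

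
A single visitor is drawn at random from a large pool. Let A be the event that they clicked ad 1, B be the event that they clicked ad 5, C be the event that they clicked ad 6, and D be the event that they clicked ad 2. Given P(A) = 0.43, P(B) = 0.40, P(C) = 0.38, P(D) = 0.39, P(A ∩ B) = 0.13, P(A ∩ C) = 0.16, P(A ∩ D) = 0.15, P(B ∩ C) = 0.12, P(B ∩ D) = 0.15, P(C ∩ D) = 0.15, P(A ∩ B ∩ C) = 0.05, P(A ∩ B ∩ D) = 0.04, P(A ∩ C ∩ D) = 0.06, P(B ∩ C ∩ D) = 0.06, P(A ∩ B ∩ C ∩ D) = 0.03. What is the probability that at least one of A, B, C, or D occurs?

Using inclusion–exclusion:
P(A ∪ B ∪ C ∪ D) = 0.43 + 0.40 + 0.38 + 0.39 − 0.13 − 0.16 − 0.15 − 0.12 − 0.15 − 0.15 + 0.05 + 0.04 + 0.06 + 0.06 − 0.03 = 0.92

0.92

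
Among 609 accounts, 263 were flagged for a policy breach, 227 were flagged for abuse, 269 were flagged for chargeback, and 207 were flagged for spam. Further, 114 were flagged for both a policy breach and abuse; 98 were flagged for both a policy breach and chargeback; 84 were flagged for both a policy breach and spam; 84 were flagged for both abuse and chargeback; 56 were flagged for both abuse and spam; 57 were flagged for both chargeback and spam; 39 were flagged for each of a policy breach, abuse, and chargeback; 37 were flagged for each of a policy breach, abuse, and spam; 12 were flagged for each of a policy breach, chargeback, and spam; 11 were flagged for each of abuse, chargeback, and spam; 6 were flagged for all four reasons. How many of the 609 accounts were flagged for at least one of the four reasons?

Using inclusion–exclusion:
|union| = 263 + 227 + 269 + 207 − 114 − 98 − 84 − 84 − 56 − 57 + 39 + 37 + 12 + 11 − 6 = 566

566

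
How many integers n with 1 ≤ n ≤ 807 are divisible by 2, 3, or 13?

Using inclusion–exclusion:
floor(807/2) + floor(807/3) + floor(807/13) − floor(807/6) − floor(807/26) − floor(807/39) + floor(807/78) = 403 + 269 + 62 − 134 − 31 − 20 + 10 = 559

559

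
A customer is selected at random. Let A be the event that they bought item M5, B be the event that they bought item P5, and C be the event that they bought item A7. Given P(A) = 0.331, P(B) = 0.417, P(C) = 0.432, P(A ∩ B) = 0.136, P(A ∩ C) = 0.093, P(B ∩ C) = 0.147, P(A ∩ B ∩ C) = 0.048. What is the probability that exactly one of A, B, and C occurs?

P(exactly one) = 0.331 + 0.417 + 0.432 − 2·0.136 − 2·0.093 − 2·0.147 + 3·0.048 = 0.572

0.572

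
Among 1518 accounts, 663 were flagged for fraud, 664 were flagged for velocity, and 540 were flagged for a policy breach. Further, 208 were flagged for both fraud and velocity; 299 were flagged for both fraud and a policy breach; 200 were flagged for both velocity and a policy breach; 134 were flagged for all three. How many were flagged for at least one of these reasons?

|at least one| = 663 + 664 + 540 − 208 − 299 − 200 + 134 = 1294

1294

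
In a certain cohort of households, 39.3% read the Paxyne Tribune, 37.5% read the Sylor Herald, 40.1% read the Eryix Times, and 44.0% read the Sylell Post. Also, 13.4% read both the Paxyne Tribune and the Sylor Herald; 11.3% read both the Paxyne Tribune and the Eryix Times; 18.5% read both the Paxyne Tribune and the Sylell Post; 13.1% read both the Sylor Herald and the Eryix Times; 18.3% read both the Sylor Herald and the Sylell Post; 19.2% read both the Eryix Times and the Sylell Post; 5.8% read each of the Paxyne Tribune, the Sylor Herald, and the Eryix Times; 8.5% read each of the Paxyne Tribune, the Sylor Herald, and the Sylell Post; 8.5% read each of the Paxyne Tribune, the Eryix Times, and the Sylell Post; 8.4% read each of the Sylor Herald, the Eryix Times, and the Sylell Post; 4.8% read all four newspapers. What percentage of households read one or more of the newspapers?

93.5%

P(at least one) = 39.3 + 37.5 + 40.1 + 44.0 − 13.4 − 11.3 − 18.5 − 13.1 − 18.3 − 19.2 + 5.8 + 8.5 + 8.5 + 8.4 − 4.8 = 93.5%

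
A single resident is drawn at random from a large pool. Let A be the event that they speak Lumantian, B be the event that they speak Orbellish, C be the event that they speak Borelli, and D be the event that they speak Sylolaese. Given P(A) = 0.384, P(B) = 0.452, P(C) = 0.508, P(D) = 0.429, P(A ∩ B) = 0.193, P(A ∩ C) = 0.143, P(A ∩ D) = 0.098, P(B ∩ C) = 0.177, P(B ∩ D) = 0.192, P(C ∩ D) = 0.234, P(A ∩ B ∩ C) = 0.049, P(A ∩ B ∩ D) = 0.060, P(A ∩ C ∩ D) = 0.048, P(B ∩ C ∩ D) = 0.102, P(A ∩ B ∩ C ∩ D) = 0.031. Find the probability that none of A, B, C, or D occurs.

0.036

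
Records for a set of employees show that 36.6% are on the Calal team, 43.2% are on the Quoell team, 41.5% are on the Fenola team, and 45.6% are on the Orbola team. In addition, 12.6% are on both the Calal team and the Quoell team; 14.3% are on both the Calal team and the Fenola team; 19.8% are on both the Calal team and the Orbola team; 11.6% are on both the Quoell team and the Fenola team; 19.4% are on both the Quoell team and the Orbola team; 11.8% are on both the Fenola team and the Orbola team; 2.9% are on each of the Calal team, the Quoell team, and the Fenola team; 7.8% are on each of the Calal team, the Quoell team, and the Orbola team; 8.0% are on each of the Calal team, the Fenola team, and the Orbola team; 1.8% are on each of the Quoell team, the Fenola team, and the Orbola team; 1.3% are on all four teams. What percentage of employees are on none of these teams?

3.4%

By inclusion-exclusion,
P(≥1) = 36.6 + 43.2 + 41.5 + 45.6 − 12.6 − 14.3 − 19.8 − 11.6 − 19.4 − 11.8 + 2.9 + 7.8 + 8.0 + 1.8 − 1.3 = 96.6%
P(none) = 100% − 96.6% = 3.4%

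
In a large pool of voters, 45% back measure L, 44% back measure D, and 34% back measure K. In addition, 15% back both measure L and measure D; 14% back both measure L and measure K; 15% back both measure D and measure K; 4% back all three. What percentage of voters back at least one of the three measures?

83%

Inclusion–exclusion gives
P(at least one) = 45 + 44 + 34 − 15 − 14 − 15 + 4 = 83%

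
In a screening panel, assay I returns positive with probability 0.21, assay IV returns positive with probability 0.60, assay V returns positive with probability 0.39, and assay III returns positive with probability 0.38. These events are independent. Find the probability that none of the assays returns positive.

0.1195112

P(none) = (1 − 0.21) × (1 − 0.60) × (1 − 0.39) × (1 − 0.38) = 0.79 × 0.40 × 0.61 × 0.62 = 0.1195112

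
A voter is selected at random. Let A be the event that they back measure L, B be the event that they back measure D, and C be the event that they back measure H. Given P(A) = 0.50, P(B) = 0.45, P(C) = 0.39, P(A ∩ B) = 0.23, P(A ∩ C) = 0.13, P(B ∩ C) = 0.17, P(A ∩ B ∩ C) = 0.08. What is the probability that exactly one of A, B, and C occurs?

P(exactly one) = 0.50 + 0.45 + 0.39 − 2·0.23 − 2·0.13 − 2·0.17 + 3·0.08 = 0.52

0.52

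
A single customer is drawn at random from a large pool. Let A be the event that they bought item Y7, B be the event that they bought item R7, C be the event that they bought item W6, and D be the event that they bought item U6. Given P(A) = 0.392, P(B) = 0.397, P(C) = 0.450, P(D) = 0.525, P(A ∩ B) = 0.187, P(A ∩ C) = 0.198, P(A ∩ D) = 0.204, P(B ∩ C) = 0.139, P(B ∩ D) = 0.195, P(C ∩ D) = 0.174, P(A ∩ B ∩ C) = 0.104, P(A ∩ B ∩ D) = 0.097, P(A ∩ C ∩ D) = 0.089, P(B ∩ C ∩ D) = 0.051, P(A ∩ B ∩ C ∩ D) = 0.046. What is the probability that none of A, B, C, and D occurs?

0.038

P(A ∪ B ∪ C ∪ D) = 0.392 + 0.397 + 0.450 + 0.525 − 0.187 − 0.198 − 0.204 − 0.139 − 0.195 − 0.174 + 0.104 + 0.097 + 0.089 + 0.051 − 0.046 = 0.962
P(none) = 1 − 0.962 = 0.038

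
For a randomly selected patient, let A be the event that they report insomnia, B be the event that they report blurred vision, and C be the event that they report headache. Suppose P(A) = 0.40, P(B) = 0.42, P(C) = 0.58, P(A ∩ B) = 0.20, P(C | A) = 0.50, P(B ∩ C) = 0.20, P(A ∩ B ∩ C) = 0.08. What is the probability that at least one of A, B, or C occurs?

0.88

P(A ∩ C) = P(A)·P(C|A) = 0.40 × 0.50 = 0.20
P(A ∪ B ∪ C) = 0.40 + 0.42 + 0.58 − 0.20 − 0.20 − 0.20 + 0.08 = 0.88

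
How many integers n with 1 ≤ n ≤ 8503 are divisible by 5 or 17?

Using inclusion–exclusion:
⌊8503/5⌋ + ⌊8503/17⌋ − ⌊8503/85⌋ = 1700 + 500 − 100 = 2100

2100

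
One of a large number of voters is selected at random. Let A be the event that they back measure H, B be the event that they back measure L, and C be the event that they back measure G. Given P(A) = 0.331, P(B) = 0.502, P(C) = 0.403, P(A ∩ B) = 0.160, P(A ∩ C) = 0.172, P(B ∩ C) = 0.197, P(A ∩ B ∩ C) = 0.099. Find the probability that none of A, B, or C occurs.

0.194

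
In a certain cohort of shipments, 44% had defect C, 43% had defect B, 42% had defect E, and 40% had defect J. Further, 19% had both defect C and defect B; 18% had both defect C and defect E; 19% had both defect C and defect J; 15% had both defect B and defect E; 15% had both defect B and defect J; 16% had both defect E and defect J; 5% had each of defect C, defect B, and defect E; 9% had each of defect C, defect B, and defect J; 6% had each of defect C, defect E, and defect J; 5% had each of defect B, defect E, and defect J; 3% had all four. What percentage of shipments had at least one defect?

89%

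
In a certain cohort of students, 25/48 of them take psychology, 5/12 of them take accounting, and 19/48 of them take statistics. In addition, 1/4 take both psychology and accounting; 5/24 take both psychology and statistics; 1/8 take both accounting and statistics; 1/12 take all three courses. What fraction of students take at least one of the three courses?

5/6

By inclusion–exclusion:
P(at least one) = 25/48 + 5/12 + 19/48 − 1/4 − 5/24 − 1/8 + 1/12 = 5/6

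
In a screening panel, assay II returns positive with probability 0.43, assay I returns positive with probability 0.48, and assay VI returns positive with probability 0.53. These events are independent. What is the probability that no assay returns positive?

0.139308

P(none) = (1 − 0.43) × (1 − 0.48) × (1 − 0.53) = 0.57 × 0.52 × 0.47 = 0.139308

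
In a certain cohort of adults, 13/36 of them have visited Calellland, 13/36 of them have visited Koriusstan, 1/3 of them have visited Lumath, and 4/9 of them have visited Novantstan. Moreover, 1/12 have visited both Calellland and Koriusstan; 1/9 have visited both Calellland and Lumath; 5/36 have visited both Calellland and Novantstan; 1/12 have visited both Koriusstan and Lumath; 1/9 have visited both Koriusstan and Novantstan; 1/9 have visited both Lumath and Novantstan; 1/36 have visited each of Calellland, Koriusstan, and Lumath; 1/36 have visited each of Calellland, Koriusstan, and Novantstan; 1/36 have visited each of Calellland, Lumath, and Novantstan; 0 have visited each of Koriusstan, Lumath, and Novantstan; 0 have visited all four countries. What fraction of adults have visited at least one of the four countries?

P(≥1) = 13/36 + 13/36 + 1/3 + 4/9 − 1/12 − 1/9 − 5/36 − 1/12 − 1/9 − 1/9 + 1/36 + 1/36 + 1/36 + 0 − 0 = 17/18

17/18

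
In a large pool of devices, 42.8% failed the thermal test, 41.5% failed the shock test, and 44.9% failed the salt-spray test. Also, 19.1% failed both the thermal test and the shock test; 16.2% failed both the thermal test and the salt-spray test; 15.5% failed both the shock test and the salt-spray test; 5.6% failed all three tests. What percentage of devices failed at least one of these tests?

P(union) = 42.8 + 41.5 + 44.9 − 19.1 − 16.2 − 15.5 + 5.6 = 84.0%

84.0%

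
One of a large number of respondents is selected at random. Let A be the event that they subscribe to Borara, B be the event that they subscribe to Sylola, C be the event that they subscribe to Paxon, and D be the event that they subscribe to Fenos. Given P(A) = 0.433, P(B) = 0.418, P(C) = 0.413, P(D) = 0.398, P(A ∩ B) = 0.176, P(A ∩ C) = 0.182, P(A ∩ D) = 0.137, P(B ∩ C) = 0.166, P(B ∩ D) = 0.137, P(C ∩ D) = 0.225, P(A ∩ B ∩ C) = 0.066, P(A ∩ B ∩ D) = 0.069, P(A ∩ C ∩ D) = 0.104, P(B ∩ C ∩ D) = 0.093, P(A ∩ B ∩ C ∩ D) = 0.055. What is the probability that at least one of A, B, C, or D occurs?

0.916

P(A ∪ B ∪ C ∪ D) = 0.433 + 0.418 + 0.413 + 0.398 − 0.176 − 0.182 − 0.137 − 0.166 − 0.137 − 0.225 + 0.066 + 0.069 + 0.104 + 0.093 − 0.055 = 0.916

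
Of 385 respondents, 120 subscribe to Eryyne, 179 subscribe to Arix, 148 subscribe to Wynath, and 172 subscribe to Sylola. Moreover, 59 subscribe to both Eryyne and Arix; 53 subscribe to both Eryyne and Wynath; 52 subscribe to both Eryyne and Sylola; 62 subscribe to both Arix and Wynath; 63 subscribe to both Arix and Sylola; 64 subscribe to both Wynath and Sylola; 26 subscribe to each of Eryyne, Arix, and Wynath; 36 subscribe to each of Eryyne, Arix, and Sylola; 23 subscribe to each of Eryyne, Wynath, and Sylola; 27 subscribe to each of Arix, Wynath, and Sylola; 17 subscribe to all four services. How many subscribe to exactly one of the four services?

181

By inclusion–exclusion (exactly-one form):
|exactly one| = 120 + 179 + 148 + 172 − 2·59 − 2·53 − 2·52 − 2·62 − 2·63 − 2·64 + 3·26 + 3·36 + 3·23 + 3·27 − 4·17 = 181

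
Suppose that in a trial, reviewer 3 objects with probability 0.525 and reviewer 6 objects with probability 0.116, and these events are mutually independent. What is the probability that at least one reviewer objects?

Independence gives P(none) = ∏(1 − pᵢ).
P(none) = (1 − 0.525) × (1 − 0.116) = 0.475 × 0.884 = 0.4199
P(at least one) = 1 − 0.4199 = 0.5801

0.5801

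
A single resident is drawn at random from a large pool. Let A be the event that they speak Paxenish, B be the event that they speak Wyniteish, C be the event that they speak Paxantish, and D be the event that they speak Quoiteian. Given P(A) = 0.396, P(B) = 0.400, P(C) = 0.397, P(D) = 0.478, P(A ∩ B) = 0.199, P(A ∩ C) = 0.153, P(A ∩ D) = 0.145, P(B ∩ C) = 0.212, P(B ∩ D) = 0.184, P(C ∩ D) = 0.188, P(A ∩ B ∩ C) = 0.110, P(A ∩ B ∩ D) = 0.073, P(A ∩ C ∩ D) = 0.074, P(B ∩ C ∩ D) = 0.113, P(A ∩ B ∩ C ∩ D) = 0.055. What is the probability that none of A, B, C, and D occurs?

0.095

Inclusion–exclusion gives
P(A ∪ B ∪ C ∪ D) = 0.396 + 0.400 + 0.397 + 0.478 − 0.199 − 0.153 − 0.145 − 0.212 − 0.184 − 0.188 + 0.110 + 0.073 + 0.074 + 0.113 − 0.055 = 0.905
P(none) = 1 − 0.905 = 0.095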